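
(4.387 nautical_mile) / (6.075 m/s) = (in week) 0.002211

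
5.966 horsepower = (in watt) 4449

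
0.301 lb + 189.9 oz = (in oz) 194.7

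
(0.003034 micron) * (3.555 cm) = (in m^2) 1.079e-10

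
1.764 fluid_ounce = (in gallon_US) 0.01378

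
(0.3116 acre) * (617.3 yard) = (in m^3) 7.118e+05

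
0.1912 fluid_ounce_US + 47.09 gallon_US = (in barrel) 1.121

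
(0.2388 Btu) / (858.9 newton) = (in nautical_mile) 0.0001584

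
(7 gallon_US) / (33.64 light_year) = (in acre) 2.057e-23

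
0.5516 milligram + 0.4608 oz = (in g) 13.06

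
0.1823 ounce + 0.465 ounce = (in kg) 0.01835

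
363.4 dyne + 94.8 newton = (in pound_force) 21.31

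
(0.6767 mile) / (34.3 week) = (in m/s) 5.25e-05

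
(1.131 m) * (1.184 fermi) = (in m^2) 1.339e-15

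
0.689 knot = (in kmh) 1.276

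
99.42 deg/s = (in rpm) 16.57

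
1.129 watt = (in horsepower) 0.001514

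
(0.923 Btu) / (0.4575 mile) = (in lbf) 0.2973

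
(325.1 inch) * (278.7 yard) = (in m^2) 2104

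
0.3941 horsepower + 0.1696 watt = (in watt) 294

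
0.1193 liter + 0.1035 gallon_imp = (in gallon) 0.1558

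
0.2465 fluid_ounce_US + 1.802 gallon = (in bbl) 0.04295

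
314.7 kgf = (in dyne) 3.086e+08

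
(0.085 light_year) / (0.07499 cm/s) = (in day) 1.241e+13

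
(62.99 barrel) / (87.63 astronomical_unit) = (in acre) 1.888e-16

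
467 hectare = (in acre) 1154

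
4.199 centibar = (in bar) 0.04199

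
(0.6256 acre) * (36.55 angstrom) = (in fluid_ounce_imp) 0.3257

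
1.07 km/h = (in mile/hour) 0.6649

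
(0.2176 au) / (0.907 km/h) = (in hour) 3.589e+07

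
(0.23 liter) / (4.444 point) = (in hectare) 1.467e-05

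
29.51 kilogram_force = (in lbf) 65.06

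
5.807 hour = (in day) 0.242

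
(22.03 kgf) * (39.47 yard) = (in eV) 4.867e+22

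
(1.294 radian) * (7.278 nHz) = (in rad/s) 9.418e-09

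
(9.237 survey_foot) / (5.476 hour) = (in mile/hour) 0.0003195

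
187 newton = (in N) 187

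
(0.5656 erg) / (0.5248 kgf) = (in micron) 0.01099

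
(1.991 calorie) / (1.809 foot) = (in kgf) 1.541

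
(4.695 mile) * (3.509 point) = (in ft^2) 100.7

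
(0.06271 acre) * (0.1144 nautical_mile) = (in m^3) 5.377e+04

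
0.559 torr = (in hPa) 0.7453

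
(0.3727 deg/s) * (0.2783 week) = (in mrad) 1.095e+06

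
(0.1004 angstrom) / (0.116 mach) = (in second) 2.542e-13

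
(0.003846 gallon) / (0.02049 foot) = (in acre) 5.76e-07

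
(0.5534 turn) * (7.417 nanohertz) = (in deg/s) 1.478e-06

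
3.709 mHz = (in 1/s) 0.003709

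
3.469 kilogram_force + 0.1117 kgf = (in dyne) 3.511e+06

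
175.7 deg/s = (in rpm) 29.28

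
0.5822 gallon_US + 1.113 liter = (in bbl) 0.02086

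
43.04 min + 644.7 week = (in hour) 1.083e+05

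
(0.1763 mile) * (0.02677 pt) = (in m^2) 0.002679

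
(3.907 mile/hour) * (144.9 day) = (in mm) 2.187e+10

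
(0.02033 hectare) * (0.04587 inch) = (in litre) 236.9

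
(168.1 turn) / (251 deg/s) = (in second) 241.1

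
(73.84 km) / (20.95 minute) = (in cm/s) 5874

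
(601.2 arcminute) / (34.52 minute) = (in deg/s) 0.004838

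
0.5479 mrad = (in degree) 0.03139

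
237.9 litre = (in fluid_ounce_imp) 8373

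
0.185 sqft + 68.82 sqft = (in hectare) 0.0006411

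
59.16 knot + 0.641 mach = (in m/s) 248.7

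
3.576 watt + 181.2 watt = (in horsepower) 0.2478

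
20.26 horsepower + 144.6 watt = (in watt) 1.525e+04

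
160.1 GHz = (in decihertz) 1.601e+12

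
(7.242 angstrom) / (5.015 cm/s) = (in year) 4.579e-16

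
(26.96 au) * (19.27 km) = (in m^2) 7.772e+16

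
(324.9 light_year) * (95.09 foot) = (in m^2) 8.909e+19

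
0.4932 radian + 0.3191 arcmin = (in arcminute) 1696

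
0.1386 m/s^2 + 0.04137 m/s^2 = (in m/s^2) 0.18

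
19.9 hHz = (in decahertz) 199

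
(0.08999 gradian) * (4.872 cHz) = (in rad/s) 6.887e-05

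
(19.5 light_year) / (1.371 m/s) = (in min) 2.243e+15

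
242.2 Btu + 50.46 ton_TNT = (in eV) 1.318e+30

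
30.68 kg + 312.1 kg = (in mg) 3.428e+08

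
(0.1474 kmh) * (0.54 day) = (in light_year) 2.019e-13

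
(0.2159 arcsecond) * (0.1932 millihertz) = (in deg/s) 1.159e-08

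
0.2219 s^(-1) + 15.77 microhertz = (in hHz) 0.002219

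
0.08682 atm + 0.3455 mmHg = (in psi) 1.283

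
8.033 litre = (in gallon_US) 2.122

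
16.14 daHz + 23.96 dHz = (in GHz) 1.638e-07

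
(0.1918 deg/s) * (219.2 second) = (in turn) 0.1168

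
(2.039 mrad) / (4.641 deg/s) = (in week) 4.162e-08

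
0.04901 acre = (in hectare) 0.01983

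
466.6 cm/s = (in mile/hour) 10.44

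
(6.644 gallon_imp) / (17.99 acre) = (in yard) 4.537e-07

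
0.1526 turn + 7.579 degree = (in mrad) 1091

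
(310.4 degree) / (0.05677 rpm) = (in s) 911.3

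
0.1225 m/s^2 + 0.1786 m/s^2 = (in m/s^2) 0.3011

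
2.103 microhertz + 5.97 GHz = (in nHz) 5.97e+18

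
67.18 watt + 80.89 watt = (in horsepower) 0.1986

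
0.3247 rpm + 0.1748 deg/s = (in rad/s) 0.03705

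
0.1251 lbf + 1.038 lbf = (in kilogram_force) 0.5276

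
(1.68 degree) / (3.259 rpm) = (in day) 9.944e-07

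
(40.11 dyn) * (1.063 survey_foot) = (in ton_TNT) 3.106e-14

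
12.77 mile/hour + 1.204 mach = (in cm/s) 4.157e+04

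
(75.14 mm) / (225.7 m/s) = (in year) 1.056e-11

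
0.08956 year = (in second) 2.824e+06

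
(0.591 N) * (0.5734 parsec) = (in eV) 6.527e+34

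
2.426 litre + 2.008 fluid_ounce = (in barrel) 0.01563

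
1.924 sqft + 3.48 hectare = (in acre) 8.599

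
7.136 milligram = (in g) 0.007136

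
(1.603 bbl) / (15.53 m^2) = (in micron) 1.641e+04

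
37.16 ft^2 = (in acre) 0.0008531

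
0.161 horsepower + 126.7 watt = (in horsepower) 0.3309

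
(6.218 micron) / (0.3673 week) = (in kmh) 1.008e-10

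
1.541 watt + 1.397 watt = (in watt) 2.938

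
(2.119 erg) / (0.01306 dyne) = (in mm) 1623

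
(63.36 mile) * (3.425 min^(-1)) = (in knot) 1.131e+04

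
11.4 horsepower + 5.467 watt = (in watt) 8506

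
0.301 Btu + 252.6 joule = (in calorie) 136.3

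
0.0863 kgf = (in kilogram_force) 0.0863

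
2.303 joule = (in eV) 1.437e+19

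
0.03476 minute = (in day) 2.414e-05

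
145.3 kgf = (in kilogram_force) 145.3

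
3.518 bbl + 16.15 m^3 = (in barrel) 105.1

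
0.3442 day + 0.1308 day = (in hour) 11.4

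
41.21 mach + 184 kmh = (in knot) 2.738e+04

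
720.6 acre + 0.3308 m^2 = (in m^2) 2.916e+06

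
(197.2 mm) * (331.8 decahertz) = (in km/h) 2356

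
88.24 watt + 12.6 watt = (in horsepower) 0.1352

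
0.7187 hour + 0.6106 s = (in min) 43.13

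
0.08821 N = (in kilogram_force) 0.008995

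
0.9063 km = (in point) 2.569e+06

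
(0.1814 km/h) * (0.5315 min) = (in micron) 1.607e+06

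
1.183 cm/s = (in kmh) 0.04259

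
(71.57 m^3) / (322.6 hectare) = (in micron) 22.19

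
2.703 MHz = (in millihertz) 2.703e+09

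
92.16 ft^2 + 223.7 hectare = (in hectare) 223.7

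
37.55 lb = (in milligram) 1.703e+07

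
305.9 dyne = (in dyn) 305.9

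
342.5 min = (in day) 0.2378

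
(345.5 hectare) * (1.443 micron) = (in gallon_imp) 1097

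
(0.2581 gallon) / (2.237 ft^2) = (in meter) 0.004701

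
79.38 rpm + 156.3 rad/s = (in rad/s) 164.6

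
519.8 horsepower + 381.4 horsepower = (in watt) 6.72e+05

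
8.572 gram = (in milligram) 8572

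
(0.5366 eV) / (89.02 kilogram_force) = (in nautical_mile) 5.318e-26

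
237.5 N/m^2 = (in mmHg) 1.781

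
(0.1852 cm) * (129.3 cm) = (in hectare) 2.395e-07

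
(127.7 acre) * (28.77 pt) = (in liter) 5.245e+06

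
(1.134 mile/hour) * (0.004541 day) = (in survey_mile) 0.1236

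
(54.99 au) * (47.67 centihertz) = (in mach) 1.152e+10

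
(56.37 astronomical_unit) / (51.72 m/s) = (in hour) 4.529e+07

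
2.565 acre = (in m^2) 1.038e+04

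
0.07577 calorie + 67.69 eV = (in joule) 0.317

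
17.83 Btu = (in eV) 1.174e+23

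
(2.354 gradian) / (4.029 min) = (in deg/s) 0.008764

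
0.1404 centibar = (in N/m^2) 140.4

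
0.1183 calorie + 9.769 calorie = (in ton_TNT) 9.887e-09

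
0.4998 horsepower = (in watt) 372.7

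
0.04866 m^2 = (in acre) 1.202e-05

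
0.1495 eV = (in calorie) 5.725e-21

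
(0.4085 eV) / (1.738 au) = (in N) 2.517e-31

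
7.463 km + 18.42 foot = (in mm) 7.469e+06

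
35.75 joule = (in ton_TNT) 8.544e-09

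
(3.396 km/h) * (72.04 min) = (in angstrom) 4.077e+13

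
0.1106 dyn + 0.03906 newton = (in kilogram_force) 0.003983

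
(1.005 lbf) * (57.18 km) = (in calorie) 6.109e+04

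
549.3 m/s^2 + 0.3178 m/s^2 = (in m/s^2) 549.6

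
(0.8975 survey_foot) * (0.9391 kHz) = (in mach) 0.7545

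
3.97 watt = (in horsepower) 0.005324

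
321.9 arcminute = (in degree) 5.365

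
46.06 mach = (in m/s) 1.568e+04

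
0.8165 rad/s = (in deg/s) 46.78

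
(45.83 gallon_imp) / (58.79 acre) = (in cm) 8.757e-05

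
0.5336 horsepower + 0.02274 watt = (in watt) 397.9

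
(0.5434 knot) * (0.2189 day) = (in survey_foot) 1.735e+04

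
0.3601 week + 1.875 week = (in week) 2.235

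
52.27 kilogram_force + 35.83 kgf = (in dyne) 8.64e+07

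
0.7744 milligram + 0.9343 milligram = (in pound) 3.767e-06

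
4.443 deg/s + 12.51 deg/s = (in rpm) 2.826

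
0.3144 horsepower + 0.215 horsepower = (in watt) 394.8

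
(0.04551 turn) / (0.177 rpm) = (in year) 4.892e-07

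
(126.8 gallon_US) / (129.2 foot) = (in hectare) 1.219e-06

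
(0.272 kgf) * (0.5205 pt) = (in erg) 4898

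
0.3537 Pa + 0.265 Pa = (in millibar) 0.006187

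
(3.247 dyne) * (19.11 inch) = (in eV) 9.837e+13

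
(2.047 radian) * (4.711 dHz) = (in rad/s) 0.9643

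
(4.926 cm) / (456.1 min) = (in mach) 5.286e-09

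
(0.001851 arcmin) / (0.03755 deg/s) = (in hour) 2.282e-07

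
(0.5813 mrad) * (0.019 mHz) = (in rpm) 1.055e-07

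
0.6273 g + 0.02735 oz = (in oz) 0.04948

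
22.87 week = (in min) 2.305e+05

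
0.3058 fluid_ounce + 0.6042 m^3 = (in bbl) 3.8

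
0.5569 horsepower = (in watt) 415.3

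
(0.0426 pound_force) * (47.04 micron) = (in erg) 89.14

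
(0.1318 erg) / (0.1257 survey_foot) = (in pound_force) 7.734e-08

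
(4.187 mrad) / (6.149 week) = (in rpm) 1.075e-08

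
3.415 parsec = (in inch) 4.149e+18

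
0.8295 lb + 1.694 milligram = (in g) 376.3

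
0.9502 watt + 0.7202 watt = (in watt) 1.67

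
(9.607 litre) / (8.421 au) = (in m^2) 7.626e-15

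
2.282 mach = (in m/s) 777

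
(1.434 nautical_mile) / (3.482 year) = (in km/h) 8.707e-05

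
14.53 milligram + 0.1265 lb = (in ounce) 2.025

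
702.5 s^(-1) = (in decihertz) 7025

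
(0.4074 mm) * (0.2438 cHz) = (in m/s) 9.932e-07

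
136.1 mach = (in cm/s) 4.634e+06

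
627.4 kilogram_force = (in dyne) 6.153e+08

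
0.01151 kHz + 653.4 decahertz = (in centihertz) 6.546e+05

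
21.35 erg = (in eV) 1.333e+13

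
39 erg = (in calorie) 9.321e-07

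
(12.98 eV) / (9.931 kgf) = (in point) 6.053e-17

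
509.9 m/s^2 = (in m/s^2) 509.9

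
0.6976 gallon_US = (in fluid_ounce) 89.29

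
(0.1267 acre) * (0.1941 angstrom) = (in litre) 9.952e-06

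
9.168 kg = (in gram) 9168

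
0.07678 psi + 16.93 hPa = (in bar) 0.02222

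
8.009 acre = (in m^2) 3.241e+04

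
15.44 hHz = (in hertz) 1544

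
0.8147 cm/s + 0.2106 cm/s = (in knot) 0.01993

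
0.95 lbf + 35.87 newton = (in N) 40.1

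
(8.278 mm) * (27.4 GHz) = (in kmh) 8.165e+08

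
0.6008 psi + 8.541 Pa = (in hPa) 41.51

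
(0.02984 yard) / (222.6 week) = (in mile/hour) 4.534e-10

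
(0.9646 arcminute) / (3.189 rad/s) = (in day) 1.018e-09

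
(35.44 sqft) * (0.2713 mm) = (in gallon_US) 0.236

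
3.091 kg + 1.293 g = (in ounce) 109.1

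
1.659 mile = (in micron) 2.67e+09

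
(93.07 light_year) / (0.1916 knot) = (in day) 1.034e+14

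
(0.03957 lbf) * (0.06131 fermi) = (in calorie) 2.579e-18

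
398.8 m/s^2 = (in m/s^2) 398.8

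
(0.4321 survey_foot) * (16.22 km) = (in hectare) 0.2136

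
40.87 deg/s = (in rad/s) 0.7133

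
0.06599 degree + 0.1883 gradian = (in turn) 0.0006541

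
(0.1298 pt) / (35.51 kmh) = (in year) 1.472e-13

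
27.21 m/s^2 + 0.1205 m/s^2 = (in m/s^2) 27.33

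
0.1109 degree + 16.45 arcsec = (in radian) 0.002015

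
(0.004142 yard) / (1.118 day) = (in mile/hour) 8.771e-08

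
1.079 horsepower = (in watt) 804.6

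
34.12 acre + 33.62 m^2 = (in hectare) 13.81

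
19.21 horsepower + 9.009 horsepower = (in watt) 2.104e+04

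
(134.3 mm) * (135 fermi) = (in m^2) 1.813e-14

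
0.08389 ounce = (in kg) 0.002378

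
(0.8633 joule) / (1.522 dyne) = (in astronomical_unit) 3.792e-07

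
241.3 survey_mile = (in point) 1.101e+09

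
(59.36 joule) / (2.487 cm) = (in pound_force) 536.6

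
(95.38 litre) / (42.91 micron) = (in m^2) 2223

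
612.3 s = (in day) 0.007087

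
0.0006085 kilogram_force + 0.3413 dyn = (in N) 0.005971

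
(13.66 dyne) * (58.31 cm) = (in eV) 4.971e+14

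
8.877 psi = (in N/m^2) 6.12e+04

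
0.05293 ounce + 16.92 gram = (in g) 18.42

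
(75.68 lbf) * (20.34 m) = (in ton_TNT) 1.637e-06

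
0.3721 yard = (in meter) 0.3402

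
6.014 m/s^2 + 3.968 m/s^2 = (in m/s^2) 9.982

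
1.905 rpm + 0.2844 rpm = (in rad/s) 0.2293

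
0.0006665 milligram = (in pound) 1.469e-09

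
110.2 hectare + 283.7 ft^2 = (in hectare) 110.2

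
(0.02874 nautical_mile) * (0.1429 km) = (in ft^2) 8.187e+04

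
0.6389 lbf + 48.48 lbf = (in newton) 218.5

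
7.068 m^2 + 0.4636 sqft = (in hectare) 0.0007111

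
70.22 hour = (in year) 0.008016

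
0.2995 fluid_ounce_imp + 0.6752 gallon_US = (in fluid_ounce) 86.71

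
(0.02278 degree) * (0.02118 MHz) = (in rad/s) 8.421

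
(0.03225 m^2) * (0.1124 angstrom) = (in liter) 3.625e-10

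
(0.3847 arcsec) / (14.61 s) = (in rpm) 1.219e-06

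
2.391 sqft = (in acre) 5.489e-05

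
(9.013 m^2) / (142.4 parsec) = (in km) 2.051e-21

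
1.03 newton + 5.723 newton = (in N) 6.753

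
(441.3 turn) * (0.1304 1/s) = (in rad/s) 361.6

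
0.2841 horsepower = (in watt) 211.9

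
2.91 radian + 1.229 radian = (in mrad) 4139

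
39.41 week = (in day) 275.9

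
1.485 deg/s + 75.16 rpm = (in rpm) 75.41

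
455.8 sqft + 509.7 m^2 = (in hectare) 0.0552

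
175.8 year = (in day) 6.417e+04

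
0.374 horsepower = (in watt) 278.9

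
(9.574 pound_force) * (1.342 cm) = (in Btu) 0.0005417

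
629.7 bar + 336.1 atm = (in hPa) 9.703e+05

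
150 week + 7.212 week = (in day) 1100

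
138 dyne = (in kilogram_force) 0.0001407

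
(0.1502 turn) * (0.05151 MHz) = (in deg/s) 2.785e+06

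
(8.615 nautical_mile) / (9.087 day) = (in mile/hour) 0.04546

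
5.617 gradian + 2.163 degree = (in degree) 7.218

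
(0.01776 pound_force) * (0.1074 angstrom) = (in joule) 8.485e-13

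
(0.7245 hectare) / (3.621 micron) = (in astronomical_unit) 0.01337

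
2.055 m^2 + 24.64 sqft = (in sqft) 46.76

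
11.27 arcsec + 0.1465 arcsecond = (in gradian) 0.003524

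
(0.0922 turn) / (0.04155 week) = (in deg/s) 0.001321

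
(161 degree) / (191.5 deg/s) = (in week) 1.39e-06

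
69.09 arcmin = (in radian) 0.0201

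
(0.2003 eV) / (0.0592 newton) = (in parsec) 1.757e-35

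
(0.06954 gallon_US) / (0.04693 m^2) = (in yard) 0.006134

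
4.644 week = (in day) 32.51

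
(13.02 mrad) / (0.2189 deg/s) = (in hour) 0.0009466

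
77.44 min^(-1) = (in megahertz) 1.291e-06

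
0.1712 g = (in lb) 0.0003774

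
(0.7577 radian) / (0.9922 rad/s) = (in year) 2.422e-08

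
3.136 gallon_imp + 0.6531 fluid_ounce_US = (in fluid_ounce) 482.7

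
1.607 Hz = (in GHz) 1.607e-09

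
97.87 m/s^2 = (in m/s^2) 97.87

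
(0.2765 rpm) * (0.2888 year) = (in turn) 4.197e+04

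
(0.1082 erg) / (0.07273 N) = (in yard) 1.627e-07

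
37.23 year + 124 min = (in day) 1.359e+04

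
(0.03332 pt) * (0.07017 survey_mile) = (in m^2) 0.001327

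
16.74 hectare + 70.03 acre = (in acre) 111.4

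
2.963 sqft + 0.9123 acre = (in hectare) 0.3692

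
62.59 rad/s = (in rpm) 597.7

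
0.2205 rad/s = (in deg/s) 12.63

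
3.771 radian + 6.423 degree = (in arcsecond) 8.009e+05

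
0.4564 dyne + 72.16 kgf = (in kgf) 72.16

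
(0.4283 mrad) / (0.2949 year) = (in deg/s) 2.639e-09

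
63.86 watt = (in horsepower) 0.08564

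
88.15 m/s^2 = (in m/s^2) 88.15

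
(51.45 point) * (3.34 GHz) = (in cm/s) 6.062e+09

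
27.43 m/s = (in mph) 61.36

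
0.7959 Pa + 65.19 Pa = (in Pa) 65.99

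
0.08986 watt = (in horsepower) 0.0001205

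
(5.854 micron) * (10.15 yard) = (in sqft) 0.0005848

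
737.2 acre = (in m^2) 2.983e+06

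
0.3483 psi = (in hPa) 24.01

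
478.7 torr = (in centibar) 63.82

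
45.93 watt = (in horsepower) 0.06159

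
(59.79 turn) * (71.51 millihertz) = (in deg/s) 1539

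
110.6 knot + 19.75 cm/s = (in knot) 111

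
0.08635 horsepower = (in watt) 64.39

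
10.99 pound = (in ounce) 175.8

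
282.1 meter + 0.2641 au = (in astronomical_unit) 0.2641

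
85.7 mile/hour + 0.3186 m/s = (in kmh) 139.1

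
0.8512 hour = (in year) 9.717e-05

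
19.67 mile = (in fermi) 3.166e+19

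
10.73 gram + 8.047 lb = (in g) 3661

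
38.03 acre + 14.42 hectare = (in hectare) 29.81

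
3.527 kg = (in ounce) 124.4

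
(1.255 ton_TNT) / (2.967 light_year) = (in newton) 1.871e-07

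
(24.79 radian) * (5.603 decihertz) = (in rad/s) 13.89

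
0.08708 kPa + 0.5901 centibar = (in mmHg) 5.079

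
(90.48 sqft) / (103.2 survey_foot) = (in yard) 0.2922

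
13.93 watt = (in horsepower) 0.01868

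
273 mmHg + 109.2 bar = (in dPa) 1.096e+08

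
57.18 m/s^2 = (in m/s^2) 57.18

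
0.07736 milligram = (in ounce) 2.729e-06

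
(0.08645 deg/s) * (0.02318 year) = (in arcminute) 3.792e+06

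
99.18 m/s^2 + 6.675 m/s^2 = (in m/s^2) 105.9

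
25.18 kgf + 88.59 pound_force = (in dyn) 6.41e+07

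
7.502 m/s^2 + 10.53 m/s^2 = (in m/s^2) 18.03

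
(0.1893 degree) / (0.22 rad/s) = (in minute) 0.0002503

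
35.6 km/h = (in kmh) 35.6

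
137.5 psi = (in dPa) 9.48e+06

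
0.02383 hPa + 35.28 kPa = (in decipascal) 3.528e+05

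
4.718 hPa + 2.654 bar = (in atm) 2.624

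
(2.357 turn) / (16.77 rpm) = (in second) 8.433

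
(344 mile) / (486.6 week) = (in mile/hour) 0.004208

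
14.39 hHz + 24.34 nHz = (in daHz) 143.9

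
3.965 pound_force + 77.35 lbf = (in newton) 361.7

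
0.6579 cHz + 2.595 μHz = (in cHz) 0.6582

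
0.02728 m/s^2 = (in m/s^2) 0.02728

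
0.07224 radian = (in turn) 0.0115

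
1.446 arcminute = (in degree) 0.0241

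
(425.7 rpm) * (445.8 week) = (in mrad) 1.202e+13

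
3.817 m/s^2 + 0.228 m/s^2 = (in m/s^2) 4.045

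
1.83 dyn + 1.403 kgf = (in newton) 13.76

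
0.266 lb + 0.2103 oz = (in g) 126.6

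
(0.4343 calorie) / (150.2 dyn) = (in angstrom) 1.21e+13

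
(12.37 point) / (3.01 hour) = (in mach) 1.183e-09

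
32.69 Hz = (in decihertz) 326.9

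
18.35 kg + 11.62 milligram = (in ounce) 647.3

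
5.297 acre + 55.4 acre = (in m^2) 2.456e+05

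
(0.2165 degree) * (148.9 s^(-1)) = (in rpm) 5.373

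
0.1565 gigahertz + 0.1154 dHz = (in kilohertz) 1.565e+05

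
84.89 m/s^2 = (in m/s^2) 84.89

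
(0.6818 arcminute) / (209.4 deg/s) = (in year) 1.721e-12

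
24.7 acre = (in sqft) 1.076e+06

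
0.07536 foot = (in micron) 2.297e+04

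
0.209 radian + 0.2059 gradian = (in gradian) 13.51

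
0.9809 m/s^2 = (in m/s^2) 0.9809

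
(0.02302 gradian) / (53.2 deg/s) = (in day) 4.507e-09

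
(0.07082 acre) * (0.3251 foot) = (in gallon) 7502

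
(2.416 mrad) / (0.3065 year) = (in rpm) 2.387e-09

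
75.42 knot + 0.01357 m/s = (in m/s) 38.81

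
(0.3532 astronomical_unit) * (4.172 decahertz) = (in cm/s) 2.204e+14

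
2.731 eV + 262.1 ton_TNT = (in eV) 6.845e+30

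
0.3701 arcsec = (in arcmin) 0.006168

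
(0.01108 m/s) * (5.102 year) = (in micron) 1.783e+12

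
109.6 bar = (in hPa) 1.096e+05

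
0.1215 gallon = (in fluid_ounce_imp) 16.19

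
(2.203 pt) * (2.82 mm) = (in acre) 5.416e-10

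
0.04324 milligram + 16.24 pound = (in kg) 7.366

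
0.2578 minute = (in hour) 0.004297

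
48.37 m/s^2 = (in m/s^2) 48.37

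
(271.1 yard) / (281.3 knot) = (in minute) 0.02855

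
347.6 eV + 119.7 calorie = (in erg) 5.008e+09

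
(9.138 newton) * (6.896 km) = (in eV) 3.933e+23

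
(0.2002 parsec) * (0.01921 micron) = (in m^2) 1.187e+08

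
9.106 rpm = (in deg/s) 54.64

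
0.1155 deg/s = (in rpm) 0.01925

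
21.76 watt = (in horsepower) 0.02918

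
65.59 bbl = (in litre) 1.043e+04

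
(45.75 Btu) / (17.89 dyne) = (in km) 2.698e+05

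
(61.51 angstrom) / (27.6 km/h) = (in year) 2.544e-17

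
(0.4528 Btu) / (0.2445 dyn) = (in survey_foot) 6.41e+08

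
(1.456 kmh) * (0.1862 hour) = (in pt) 7.685e+05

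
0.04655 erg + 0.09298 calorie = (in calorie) 0.09298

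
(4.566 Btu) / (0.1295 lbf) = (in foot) 2.744e+04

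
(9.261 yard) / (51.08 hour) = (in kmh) 0.0001658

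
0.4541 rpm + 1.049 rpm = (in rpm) 1.503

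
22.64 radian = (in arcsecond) 4.67e+06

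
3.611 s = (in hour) 0.001003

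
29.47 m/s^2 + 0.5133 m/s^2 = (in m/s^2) 29.98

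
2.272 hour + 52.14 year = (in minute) 2.74e+07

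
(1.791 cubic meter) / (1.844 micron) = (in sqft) 1.045e+07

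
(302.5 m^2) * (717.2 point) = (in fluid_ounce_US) 2.588e+06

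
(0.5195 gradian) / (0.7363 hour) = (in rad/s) 3.079e-06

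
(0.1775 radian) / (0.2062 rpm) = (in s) 8.22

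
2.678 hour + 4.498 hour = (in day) 0.299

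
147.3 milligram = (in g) 0.1473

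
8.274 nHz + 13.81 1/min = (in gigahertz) 2.302e-10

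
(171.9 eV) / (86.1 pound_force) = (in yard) 7.864e-20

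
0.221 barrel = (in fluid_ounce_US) 1188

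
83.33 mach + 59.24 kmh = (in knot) 5.519e+04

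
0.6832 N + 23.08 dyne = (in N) 0.6834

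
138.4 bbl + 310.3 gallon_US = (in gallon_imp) 5099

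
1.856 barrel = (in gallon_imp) 64.91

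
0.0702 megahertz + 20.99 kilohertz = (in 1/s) 9.119e+04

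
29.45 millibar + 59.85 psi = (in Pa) 4.156e+05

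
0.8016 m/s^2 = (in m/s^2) 0.8016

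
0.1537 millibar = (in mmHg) 0.1153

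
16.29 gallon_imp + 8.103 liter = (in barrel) 0.5168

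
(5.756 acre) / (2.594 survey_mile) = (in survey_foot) 18.31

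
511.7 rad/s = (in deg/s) 2.932e+04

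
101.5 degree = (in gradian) 112.8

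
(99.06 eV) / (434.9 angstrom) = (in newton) 3.649e-10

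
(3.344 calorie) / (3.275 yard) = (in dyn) 4.672e+05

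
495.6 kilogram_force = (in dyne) 4.86e+08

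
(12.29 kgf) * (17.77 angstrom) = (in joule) 2.142e-07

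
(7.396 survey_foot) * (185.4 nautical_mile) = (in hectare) 77.4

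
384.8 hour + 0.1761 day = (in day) 16.21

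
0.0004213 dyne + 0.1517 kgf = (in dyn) 1.488e+05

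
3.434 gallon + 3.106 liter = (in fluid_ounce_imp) 566.8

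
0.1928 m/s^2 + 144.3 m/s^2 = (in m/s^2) 144.5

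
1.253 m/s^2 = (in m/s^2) 1.253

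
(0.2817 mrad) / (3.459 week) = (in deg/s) 7.715e-09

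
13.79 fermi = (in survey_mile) 8.569e-18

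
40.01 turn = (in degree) 1.44e+04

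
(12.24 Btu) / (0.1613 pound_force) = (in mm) 1.8e+07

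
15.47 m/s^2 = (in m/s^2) 15.47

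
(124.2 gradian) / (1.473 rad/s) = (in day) 1.533e-05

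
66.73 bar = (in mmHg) 5.005e+04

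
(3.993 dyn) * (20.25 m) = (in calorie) 0.0001933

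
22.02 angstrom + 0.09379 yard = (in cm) 8.576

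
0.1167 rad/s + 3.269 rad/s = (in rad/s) 3.386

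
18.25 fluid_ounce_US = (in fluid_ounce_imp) 19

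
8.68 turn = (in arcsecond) 1.125e+07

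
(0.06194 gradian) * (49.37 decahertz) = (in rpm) 4.587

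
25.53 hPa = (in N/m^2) 2553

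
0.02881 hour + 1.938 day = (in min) 2792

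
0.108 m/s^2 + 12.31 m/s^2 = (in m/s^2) 12.42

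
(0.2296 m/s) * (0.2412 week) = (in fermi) 3.349e+19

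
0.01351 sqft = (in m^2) 0.001255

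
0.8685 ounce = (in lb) 0.05428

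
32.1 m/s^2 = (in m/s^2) 32.1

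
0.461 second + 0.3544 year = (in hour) 3105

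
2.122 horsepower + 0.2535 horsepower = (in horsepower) 2.375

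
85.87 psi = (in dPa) 5.921e+06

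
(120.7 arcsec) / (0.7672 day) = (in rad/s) 8.828e-09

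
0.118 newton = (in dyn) 1.18e+04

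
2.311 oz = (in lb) 0.1444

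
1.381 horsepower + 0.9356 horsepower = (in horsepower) 2.317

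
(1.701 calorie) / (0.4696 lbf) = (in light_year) 3.601e-16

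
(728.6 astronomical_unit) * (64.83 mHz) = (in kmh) 2.544e+13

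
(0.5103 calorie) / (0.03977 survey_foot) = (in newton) 176.1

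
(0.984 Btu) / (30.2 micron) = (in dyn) 3.438e+12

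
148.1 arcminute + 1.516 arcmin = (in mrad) 43.52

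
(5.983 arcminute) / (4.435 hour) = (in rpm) 1.041e-06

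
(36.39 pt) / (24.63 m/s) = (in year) 1.653e-11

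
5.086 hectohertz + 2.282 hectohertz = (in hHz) 7.368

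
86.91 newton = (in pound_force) 19.54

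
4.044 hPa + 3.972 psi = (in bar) 0.2779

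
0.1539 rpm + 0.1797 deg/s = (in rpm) 0.1839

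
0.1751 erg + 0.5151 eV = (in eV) 1.093e+11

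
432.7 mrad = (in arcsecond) 8.925e+04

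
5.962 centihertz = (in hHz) 0.0005962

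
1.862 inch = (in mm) 47.29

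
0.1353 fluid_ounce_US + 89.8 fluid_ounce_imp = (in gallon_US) 0.6751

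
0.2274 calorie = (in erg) 9.514e+06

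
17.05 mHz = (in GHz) 1.705e-11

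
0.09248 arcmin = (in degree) 0.001541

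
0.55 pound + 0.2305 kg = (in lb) 1.058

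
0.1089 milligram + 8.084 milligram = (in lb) 1.806e-05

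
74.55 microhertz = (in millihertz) 0.07455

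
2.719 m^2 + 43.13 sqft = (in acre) 0.001662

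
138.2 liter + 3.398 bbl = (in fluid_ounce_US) 2.294e+04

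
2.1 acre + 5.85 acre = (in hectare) 3.217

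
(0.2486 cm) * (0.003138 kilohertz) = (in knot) 0.01516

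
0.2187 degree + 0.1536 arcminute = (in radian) 0.003862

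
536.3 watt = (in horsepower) 0.7192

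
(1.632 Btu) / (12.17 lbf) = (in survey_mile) 0.01976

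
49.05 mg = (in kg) 4.905e-05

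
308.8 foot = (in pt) 2.668e+05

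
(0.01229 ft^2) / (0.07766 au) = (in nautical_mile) 5.307e-17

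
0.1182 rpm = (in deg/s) 0.7092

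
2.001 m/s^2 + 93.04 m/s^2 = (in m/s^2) 95.04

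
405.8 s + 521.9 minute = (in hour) 8.811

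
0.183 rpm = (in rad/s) 0.01916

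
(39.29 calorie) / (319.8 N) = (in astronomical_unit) 3.436e-12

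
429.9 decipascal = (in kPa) 0.04299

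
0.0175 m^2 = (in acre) 4.324e-06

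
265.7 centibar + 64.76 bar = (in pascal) 6.742e+06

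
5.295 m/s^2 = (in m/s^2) 5.295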